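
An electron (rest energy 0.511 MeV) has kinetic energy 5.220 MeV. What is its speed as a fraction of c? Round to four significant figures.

K = (γ−1)mc², so γ = 1 + 5.220/0.511 = 11.215.
Then v/c = √(1 − γ⁻²) = √(1 − 0.00795063) = √0.99204937 = 0.9960.

0.9960c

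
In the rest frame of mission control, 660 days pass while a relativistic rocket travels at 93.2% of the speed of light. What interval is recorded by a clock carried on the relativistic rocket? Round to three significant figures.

Lorentz factor: γ = (1 − 0.868624)^(−1/2) = 2.7589.
The relativistic rocket's clock runs slow as seen from mission control, so Δτ = Δt/γ = 660/2.7589 = 239 days.

239 days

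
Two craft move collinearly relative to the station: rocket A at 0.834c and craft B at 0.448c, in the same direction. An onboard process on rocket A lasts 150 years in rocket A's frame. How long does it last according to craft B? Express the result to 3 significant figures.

190 years

Speed of rocket A in craft B's frame: u = (v_A − v_B)/(1 − v_A v_B/c²) = (0.834 − 0.448)/(1 − 0.834×0.448) = 0.386/0.626368 = 0.61625; |u| = 0.61625c.
γ for this relative speed: γ = 1/√(1 − 0.379764) = 1.2698.
The clock on rocket A records proper time, so craft B measures Δt = γΔτ = 1.2698 × 150 = 190 years.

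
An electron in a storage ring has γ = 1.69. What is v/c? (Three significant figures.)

β = √(1 − 1/γ²) = √(1 − 1/2.8561) = √0.649872 = 0.806.

0.806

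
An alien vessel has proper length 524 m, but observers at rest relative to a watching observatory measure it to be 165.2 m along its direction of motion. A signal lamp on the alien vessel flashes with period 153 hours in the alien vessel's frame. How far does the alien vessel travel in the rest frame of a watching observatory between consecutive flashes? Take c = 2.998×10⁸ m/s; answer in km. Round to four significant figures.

Length contraction gives γ = L₀/L = 524/165.2 = 3.17191.
β = √(1 − 1/γ²) = 0.949. Lab-frame period = γτ = 3.17191×153 hours = 485.3 hours. Distance = βc × γτ = 0.949 × 2.998×10⁸ m/s × 1747080 s = 4.9706×10^14 m = 4.971×10^11 km.

4.971×10^11 km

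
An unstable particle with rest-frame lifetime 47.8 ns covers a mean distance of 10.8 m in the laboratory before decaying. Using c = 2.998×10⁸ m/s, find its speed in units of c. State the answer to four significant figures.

0.6019c

Lab distance = (lab lifetime)·v = γτ·βc, so βγ = d/(cτ) = 10.80/(2.998×10⁸ × 4.780×10^-8) = 0.75364.
With βγ = 0.75364: γ² = 1 + (βγ)² = 1.567973, and β = (βγ)/γ = 0.75364/1.25219 = 0.6019.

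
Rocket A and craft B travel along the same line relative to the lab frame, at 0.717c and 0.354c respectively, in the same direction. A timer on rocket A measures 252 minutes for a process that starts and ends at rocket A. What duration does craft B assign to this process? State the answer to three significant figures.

288 minutes

Speed of rocket A in craft B's frame: u = (v_A − v_B)/(1 − v_A v_B/c²) = (0.717 − 0.354)/(1 − 0.717×0.354) = 0.363/0.746182 = 0.48648; |u| = 0.48648c.
At |u| = 0.48648c, γ = (1 − 0.236663)^(−1/2) = 1.1446.
The clock on rocket A records proper time, so craft B measures Δt = γΔτ = 1.1446 × 252 = 288 minutes.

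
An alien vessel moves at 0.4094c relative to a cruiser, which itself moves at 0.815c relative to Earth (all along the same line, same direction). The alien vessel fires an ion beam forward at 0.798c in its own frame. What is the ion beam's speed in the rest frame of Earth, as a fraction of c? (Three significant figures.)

Apply u = (u'+v)/(1+u'v) twice. Ion beam in the cruiser frame: (0.798+0.4094)/(1+0.798·0.4094) = 1.2074/1.3267012 = 0.91008c.
That velocity, transformed to the rest frame of Earth: (0.91008+0.815)/(1+0.91008·0.815) = 1.72508/1.7417152 = 0.99045c.

0.990c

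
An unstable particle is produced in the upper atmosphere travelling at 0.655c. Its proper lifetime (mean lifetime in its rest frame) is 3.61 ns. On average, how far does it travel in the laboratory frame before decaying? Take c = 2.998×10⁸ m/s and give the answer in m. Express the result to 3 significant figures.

0.938 m

γ = 1/√(1 − β²) = 1/√(1 − 0.429025) = 1/√0.570975 = 1/0.755629 = 1.3234.
Lab-frame lifetime: Δt = γτ = 1.3234 × 3.61 ns = 4.7775 ns.
Distance: d = vΔt = 0.655 × 2.998×10⁸ m/s × 4.7775×10^-9 s = 0.938 m.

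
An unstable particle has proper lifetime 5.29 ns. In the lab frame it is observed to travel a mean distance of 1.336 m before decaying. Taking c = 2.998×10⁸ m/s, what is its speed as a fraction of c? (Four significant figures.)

0.6443c

d = βγcτ ⇒ βγ = d/(cτ) = 1.336 m / (1.585942 m) = 0.8424.
β = (βγ)/√(1+(βγ)²) = 0.8424/√1.709638 = 0.6443.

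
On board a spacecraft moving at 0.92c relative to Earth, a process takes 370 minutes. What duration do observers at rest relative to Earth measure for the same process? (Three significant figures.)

With β = 0.92, γ = 1/√(1 − 0.92²) = 1/√0.1536 = 2.5516.
Time dilation: Δt = γ·Δτ = 2.5516 × 370 = 944 minutes.

944 minutes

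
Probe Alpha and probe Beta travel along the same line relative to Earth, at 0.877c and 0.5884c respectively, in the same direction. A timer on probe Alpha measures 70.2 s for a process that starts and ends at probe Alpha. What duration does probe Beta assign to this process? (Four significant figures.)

Speed of probe Alpha in probe Beta's frame: u = (v_A − v_B)/(1 − v_A v_B/c²) = (0.877 − 0.5884)/(1 − 0.877×0.5884) = 0.2886/0.4839732 = 0.59631; |u| = 0.59631c.
At |u| = 0.59631c, γ = (1 − 0.355586)^(−1/2) = 1.2457.
The clock on probe Alpha records proper time, so probe Beta measures Δt = γΔτ = 1.2457 × 70.2 = 87.45 s.

87.45 s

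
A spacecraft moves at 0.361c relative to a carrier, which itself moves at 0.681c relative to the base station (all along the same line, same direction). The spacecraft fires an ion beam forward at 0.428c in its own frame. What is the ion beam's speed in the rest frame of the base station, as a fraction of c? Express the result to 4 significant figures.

0.9311c

Compose velocities in two stages. Stage 1 (into S'): u₁ = (0.428+0.361)/(1+0.428×0.361) = 0.68341.
Stage 2 (into S): u = (0.68341+0.681)/(1+0.68341×0.681) = 0.93108, so the speed is 0.9311c.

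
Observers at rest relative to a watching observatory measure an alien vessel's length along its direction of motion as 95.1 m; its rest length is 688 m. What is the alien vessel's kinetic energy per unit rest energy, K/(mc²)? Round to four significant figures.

Length contraction gives γ = L₀/L = 688/95.1 = 7.23449.
K/(mc²) = γ − 1 = 7.23449 − 1 = 6.234.

6.234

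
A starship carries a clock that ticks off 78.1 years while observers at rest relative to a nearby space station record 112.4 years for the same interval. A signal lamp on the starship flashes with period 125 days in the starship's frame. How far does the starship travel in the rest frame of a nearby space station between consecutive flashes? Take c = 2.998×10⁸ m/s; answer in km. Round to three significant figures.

γ = Δt/Δτ = 112.4/78.1 = 1.43918.
β = √(1 − 1/γ²) = 0.71916. Lab-frame period = γτ = 1.43918×125 days = 179.9 days. Distance = βc × γτ = 0.71916 × 2.998×10⁸ m/s × 15543360 s = 3.3512×10^15 m = 3.35×10^12 km.

3.35×10^12 km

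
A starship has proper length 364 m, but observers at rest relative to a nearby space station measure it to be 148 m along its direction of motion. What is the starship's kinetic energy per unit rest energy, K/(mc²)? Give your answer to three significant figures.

1.46

Length contraction gives γ = L₀/L = 364/148 = 2.45946.
Since K = (γ−1)mc², K/(mc²) = 2.45946 − 1 = 1.46.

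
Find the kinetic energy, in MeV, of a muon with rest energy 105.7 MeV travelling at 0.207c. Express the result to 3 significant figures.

With β = 0.207, γ = 1/√(1 − 0.207²) = 1/√0.957151 = 1.022139.
Kinetic energy: K = (γ − 1)mc² = (1.022139 − 1) × 105.7 MeV = 0.022139 × 105.7 = 2.34 MeV.

2.34 MeV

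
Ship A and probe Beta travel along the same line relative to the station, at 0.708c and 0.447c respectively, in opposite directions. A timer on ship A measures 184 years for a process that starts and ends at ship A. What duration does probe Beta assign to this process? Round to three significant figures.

Speed of ship A in probe Beta's frame: u = (v_A + v_B)/(1 + v_A v_B/c²) = (0.708 + 0.447)/(1 + 0.708×0.447) = 1.155/1.316476 = 0.87734; |u| = 0.87734c.
γ for this relative speed: γ = 1/√(1 − 0.769725) = 2.0839.
Ship A's interval is proper; time dilation gives Δt_B = γΔτ = 2.0839 × 184 years = 383 years.

383 years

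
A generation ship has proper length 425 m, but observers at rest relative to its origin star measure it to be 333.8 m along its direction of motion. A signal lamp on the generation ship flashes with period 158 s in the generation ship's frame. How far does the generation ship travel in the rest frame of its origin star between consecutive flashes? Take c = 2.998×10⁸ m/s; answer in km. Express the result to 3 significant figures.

γ = L₀/L = 425/333.8 = 1.27322.
β = √(1 − 1/γ²) = 0.61898. Lab-frame period = γτ = 1.27322×158 s = 201.17 s. Distance = βc × γτ = 0.61898 × 2.998×10⁸ m/s × 201.17 s = 3.7331×10^10 m = 3.73×10^7 km.

3.73×10^7 km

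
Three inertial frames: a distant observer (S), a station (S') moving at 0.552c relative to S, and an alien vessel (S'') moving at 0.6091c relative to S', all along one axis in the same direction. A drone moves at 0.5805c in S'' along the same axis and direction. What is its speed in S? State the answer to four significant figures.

0.9635c

Apply u = (u'+v)/(1+u'v) twice. Drone in the station frame: (0.5805+0.6091)/(1+0.5805·0.6091) = 1.1896/1.35358255 = 0.87885c.
That velocity, transformed to the rest frame of a distant observer: (0.87885+0.552)/(1+0.87885·0.552) = 1.43085/1.4851252 = 0.96345c.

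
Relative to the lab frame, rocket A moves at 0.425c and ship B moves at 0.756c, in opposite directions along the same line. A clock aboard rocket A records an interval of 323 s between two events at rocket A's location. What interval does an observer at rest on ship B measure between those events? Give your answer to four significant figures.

720.3 s

Speed of rocket A in ship B's frame: u = (v_A + v_B)/(1 + v_A v_B/c²) = (0.425 + 0.756)/(1 + 0.425×0.756) = 1.181/1.3213 = 0.89382; |u| = 0.89382c.
At |u| = 0.89382c, γ = (1 − 0.798914)^(−1/2) = 2.23.
The clock on rocket A records proper time, so ship B measures Δt = γΔτ = 2.23 × 323 = 720.3 s.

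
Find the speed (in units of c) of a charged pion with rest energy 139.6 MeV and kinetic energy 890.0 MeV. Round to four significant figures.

0.9908c

K = (γ−1)mc², so γ = 1 + 890.0/139.6 = 7.3754.
Then v/c = √(1 − γ⁻²) = √(1 − 0.0183835) = √0.9816165 = 0.9908.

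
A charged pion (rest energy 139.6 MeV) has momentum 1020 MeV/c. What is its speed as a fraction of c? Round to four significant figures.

βγ = pc/(mc²) = 1020/139.6 = 7.3066.
Since γ² = 1 + (βγ)² = 54.3864, γ = √54.3864 = 7.37471, and β = (βγ)/γ = 7.3066/7.37471 = 0.9908.

0.9908c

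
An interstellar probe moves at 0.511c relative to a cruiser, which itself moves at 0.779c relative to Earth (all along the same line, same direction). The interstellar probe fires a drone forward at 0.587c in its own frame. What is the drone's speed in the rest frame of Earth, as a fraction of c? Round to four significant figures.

0.9793c

First combine the drone and interstellar probe (S''→S'): u₁ = (0.587 + 0.511)/(1 + 0.587×0.511) = 1.098/1.299957 = 0.84464.
Then combine with the cruiser (S'→S): u = (0.84464 + 0.779)/(1 + 0.84464×0.779) = 1.62364/1.65797456 = 0.97929.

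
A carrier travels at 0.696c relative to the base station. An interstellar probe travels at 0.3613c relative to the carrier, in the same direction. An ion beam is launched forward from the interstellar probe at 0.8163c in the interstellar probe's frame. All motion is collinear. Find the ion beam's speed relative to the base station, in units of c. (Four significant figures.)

0.9831c

Apply u = (u'+v)/(1+u'v) twice. Ion beam in the carrier frame: (0.8163+0.3613)/(1+0.8163·0.3613) = 1.1776/1.29492919 = 0.90939c.
That velocity, transformed to the rest frame of the base station: (0.90939+0.696)/(1+0.90939·0.696) = 1.60539/1.63293544 = 0.98313c.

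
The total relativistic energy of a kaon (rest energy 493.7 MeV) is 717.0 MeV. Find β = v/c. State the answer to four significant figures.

0.7252

Total energy E = γmc² gives γ = 717.0/493.7 = 1.4523.
Hence β = √(1 − 1/γ²) = √(1 − 0.474119) = √0.525881 = 0.7252.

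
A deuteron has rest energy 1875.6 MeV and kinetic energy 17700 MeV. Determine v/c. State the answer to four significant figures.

K = (γ−1)mc², so γ = 1 + 17700/1875.6 = 10.437.
Then v/c = √(1 − γ⁻²) = √(1 − 0.00918013) = √0.99081987 = 0.9954.

0.9954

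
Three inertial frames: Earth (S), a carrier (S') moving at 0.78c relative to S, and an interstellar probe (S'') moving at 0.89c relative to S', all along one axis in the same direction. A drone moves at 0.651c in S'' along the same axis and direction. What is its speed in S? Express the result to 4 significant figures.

0.9970c

Compose velocities in two stages. Stage 1 (into S'): u₁ = (0.651+0.89)/(1+0.651×0.89) = 0.97569.
Stage 2 (into S): u = (0.97569+0.78)/(1+0.97569×0.78) = 0.99696, so the speed is 0.9970c.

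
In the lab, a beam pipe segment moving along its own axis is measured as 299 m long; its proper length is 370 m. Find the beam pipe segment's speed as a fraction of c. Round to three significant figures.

0.589c

Length contraction gives γ = L₀/L = 370/299 = 1.2375.
β = √(1 − 1/γ²) = √0.347005 = 0.589.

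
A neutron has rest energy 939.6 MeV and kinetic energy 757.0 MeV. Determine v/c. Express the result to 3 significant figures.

0.833

γ = 1 + K/(mc²) = 1 + 757.0/939.6 = 1.8057.
β = √(1 − 1/γ²) = √(1 − 0.306696) = √0.693304 = 0.833.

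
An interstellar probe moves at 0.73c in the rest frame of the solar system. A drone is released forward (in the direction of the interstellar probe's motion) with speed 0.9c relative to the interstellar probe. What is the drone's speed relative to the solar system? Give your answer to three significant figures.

Relativistic velocity addition: u = (u' + v)/(1 + u'v/c²), with u' = 0.9c and v = 0.73c.
Numerator: 0.9 + 0.73 = 1.63. Denominator: 1 + (0.9)(0.73) = 1.657.
u = 1.63/1.657 = 0.98371, so the speed is 0.984c.

0.984c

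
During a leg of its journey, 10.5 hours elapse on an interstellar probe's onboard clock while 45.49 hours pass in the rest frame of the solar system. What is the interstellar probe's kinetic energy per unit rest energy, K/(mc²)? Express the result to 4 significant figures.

3.332

γ = Δt/Δτ = 45.49/10.5 = 4.33238.
Since K = (γ−1)mc², K/(mc²) = 4.33238 − 1 = 3.332.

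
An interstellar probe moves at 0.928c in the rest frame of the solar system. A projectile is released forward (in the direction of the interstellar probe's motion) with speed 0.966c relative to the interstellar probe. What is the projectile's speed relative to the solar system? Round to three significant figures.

In units of c, u = (u' + v)/(1 + u'v) with u' = 0.966 and v = 0.928.
Numerator: 0.966 + 0.928 = 1.894. Denominator: 1 + (0.966)(0.928) = 1.896448.
u = 1.894/1.896448 = 0.99871, so the speed is 0.999c.

0.999c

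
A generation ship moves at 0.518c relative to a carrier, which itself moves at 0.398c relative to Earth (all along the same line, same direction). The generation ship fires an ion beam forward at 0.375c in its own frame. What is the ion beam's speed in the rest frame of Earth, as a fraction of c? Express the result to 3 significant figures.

0.883c

Compose velocities in two stages. Stage 1 (into S'): u₁ = (0.375+0.518)/(1+0.375×0.518) = 0.74775.
Stage 2 (into S): u = (0.74775+0.398)/(1+0.74775×0.398) = 0.88297, so the speed is 0.883c.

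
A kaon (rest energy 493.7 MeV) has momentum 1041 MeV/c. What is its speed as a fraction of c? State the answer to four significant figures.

βγ = pc/(mc²) = 1041/493.7 = 2.1086.
Since γ² = 1 + (βγ)² = 5.44619, γ = √5.44619 = 2.33371, and β = (βγ)/γ = 2.1086/2.33371 = 0.9035.

0.9035c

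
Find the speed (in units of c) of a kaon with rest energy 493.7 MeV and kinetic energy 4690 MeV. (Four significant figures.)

K = (γ−1)mc², so γ = 1 + 4690/493.7 = 10.5.
Then v/c = √(1 − γ⁻²) = √(1 − 0.00907029) = √0.99092971 = 0.9955.

0.9955c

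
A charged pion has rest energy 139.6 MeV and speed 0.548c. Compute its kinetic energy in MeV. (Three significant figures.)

27.3 MeV

Lorentz factor: γ = (1 − 0.300304)^(−1/2) = 1.19549.
Kinetic energy: K = (γ − 1)mc² = (1.19549 − 1) × 139.6 MeV = 0.19549 × 139.6 = 27.3 MeV.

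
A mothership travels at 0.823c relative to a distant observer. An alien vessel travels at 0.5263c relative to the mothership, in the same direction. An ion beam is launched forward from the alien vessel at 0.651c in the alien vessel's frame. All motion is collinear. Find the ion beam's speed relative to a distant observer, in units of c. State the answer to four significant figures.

0.9873c

First combine the ion beam and alien vessel (S''→S'): u₁ = (0.651 + 0.5263)/(1 + 0.651×0.5263) = 1.1773/1.3426213 = 0.87687.
Then combine with the mothership (S'→S): u = (0.87687 + 0.823)/(1 + 0.87687×0.823) = 1.69987/1.72166401 = 0.98734.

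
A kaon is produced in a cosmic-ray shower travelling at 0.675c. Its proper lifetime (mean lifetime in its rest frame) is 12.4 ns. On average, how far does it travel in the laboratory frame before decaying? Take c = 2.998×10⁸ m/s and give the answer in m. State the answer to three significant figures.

Lorentz factor: γ = (1 − 0.455625)^(−1/2) = 1.3553.
Lab-frame lifetime: Δt = γτ = 1.3553 × 12.4 ns = 16.806 ns.
Distance: d = vΔt = 0.675 × 2.998×10⁸ m/s × 1.6806×10^-8 s = 3.40 m.

3.40 m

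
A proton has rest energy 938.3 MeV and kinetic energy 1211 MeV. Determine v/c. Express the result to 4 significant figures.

K = (γ−1)mc², so γ = 1 + 1211/938.3 = 2.2906.
Then v/c = √(1 − γ⁻²) = √(1 − 0.190591) = √0.809409 = 0.8997.

0.8997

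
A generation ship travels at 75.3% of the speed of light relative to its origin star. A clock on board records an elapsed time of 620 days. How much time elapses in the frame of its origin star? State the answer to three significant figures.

γ = 1/√(1 − β²) = 1/√(1 − 0.567009) = 1/√0.432991 = 1/0.658021 = 1.5197.
The onboard clock measures proper time, so the interval in the rest frame of its origin star is dilated: Δt = γ·Δτ = 1.5197 × 620 days = 942 days.

942 days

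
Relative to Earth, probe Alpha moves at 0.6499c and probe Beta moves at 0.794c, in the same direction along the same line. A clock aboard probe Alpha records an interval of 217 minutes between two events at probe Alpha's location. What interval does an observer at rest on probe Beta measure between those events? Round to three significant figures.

The velocity of probe Alpha relative to probe Beta is (0.6499 − 0.794)c / (1 − 0.6499×0.794) = −0.29774c; relative speed 0.29774c.
At |u| = 0.29774c, γ = (1 − 0.0886491)^(−1/2) = 1.0475.
The clock on probe Alpha records proper time, so probe Beta measures Δt = γΔτ = 1.0475 × 217 = 227 minutes.

227 minutes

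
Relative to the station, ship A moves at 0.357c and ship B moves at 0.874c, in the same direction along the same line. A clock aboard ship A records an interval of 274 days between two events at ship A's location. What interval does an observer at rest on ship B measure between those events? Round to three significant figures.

415 days

The velocity of ship A relative to ship B is (0.357 − 0.874)c / (1 − 0.357×0.874) = −0.75147c; relative speed 0.75147c.
γ for this relative speed: γ = 1/√(1 − 0.564707) = 1.5157.
The clock on ship A records proper time, so ship B measures Δt = γΔτ = 1.5157 × 274 = 415 days.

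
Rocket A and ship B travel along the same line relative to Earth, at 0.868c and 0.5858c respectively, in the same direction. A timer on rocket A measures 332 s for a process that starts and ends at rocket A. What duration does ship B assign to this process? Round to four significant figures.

405.5 s

The velocity of rocket A relative to ship B is (0.868 − 0.5858)c / (1 − 0.868×0.5858) = 0.57413c; relative speed 0.57413c.
At |u| = 0.57413c, γ = (1 − 0.329625)^(−1/2) = 1.2214.
The clock on rocket A records proper time, so ship B measures Δt = γΔτ = 1.2214 × 332 = 405.5 s.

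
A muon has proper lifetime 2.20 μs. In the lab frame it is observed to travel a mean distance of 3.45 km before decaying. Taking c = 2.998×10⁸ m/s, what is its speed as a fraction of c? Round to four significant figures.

d = βγcτ ⇒ βγ = d/(cτ) = 3450 m / (659.56 m) = 5.2308.
β = (βγ)/√(1+(βγ)²) = 5.2308/√28.3613 = 0.9822.

0.9822c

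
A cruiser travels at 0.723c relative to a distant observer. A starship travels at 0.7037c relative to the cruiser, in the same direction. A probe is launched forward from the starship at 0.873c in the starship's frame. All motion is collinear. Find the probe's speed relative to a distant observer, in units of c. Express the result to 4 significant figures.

0.9962c

Apply u = (u'+v)/(1+u'v) twice. Probe in the cruiser frame: (0.873+0.7037)/(1+0.873·0.7037) = 1.5767/1.6143301 = 0.97669c.
That velocity, transformed to the rest frame of a distant observer: (0.97669+0.723)/(1+0.97669·0.723) = 1.69969/1.70614687 = 0.99622c.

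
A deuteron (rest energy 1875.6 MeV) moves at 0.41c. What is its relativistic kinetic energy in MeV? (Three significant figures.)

With β = 0.41, γ = 1/√(1 − 0.41²) = 1/√0.8319 = 1.096388.
Kinetic energy: K = (γ − 1)mc² = (1.096388 − 1) × 1875.6 MeV = 0.096388 × 1875.6 = 181 MeV.

181 MeV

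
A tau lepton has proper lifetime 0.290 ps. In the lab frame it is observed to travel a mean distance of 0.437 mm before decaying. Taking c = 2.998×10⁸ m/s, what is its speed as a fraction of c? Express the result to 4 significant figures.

0.9808c

d = βγcτ ⇒ βγ = d/(cτ) = 4.370×10^-4 m / (8.6942×10^-5 m) = 5.0263.
β = (βγ)/√(1+(βγ)²) = 5.0263/√26.2637 = 0.9808.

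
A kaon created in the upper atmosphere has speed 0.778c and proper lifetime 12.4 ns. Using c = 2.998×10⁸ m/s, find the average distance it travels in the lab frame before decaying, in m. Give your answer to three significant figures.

4.60 m

γ = 1/√(1 − β²) = 1/√(1 − 0.605284) = 1/√0.394716 = 1/0.628264 = 1.5917.
Lab-frame lifetime: Δt = γτ = 1.5917 × 12.4 ns = 19.737 ns.
Distance: d = vΔt = 0.778 × 2.998×10⁸ m/s × 1.9737×10^-8 s = 4.60 m.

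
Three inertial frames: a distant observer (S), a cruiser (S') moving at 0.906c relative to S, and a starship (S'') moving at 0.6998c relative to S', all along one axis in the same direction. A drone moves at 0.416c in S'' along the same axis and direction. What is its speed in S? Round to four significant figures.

0.9928c

Compose velocities in two stages. Stage 1 (into S'): u₁ = (0.416+0.6998)/(1+0.416×0.6998) = 0.86421.
Stage 2 (into S): u = (0.86421+0.906)/(1+0.86421×0.906) = 0.99284, so the speed is 0.9928c.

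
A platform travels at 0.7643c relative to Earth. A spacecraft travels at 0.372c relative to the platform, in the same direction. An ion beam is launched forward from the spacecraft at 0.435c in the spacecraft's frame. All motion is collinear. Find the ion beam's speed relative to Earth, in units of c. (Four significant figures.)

Apply u = (u'+v)/(1+u'v) twice. Ion beam in the platform frame: (0.435+0.372)/(1+0.435·0.372) = 0.807/1.16182 = 0.6946c.
That velocity, transformed to the rest frame of Earth: (0.6946+0.7643)/(1+0.6946·0.7643) = 1.4589/1.53088278 = 0.95298c.

0.9530c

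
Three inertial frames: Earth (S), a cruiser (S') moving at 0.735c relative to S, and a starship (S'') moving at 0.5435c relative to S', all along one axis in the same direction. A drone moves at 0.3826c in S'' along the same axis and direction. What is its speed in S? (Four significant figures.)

0.9605c

Apply u = (u'+v)/(1+u'v) twice. Drone in the cruiser frame: (0.3826+0.5435)/(1+0.3826·0.5435) = 0.9261/1.2079431 = 0.76668c.
That velocity, transformed to the rest frame of Earth: (0.76668+0.735)/(1+0.76668·0.735) = 1.50168/1.5635098 = 0.96045c.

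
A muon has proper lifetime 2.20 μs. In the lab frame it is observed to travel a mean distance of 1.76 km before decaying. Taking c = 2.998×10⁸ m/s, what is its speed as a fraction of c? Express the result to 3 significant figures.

d = βγcτ ⇒ βγ = d/(cτ) = 1760 m / (659.56 m) = 2.6684.
β = (βγ)/√(1+(βγ)²) = 2.6684/√8.12036 = 0.936.

0.936c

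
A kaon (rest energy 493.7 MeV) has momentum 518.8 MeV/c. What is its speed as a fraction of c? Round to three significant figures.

pc/(mc²) = 518.8/493.7 = 1.0508 = βγ = β/√(1−β²).
So β² = x²/(1 + x²) with x = 1.0508: x² = 1.10418, β² = 1.10418/2.10418 = 0.524755, β = 0.724.

0.724c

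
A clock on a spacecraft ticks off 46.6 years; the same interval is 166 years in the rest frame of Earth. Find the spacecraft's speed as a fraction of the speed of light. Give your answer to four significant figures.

0.9598c

γ = Δt/Δτ = 166/46.6 = 3.5622.
β = √(1 − 1/γ²) = √(1 − 0.0788067) = √0.9211933 = 0.9598.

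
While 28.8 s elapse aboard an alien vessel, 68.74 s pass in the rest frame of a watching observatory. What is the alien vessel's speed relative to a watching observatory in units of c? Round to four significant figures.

0.9080c

γ = Δt/Δτ = 68.74/28.8 = 2.3868.
β = √(1 − 1/γ²) = √(1 − 0.175537) = √0.824463 = 0.9080.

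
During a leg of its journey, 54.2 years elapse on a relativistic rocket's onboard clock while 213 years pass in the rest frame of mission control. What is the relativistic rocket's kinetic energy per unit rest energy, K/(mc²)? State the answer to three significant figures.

The time-dilation ratio gives γ = 213/54.2 = 3.92989.
Since K = (γ−1)mc², K/(mc²) = 3.92989 − 1 = 2.93.

2.93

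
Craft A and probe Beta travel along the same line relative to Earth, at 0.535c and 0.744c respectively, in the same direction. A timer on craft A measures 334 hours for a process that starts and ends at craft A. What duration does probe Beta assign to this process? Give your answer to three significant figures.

Speed of craft A in probe Beta's frame: u = (v_A − v_B)/(1 − v_A v_B/c²) = (0.535 − 0.744)/(1 − 0.535×0.744) = −0.209/0.60196 = −0.3472; |u| = 0.3472c.
At |u| = 0.3472c, γ = (1 − 0.120548)^(−1/2) = 1.0663.
The clock on craft A records proper time, so probe Beta measures Δt = γΔτ = 1.0663 × 334 = 356 hours.

356 hours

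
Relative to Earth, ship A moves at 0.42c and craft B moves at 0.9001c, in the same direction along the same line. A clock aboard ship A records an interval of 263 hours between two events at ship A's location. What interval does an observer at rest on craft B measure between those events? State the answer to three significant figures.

414 hours

Transform ship A's velocity into craft B's frame: (0.42 − 0.9001)/(1 − 0.42·0.9001) = −0.4801/0.621958, so the relative speed is 0.77192c.
γ for this relative speed: γ = 1/√(1 − 0.59586) = 1.573.
Ship A's interval is proper; time dilation gives Δt_B = γΔτ = 1.573 × 263 hours = 414 hours.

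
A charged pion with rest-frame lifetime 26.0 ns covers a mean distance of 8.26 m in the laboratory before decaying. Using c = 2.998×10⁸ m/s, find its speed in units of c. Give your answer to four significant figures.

0.7273c

Let x = d/(cτ) = 8.260 m / (2.998×10⁸ m/s × 2.600×10^-8 s) = 1.0597. Since d = βγcτ, x = βγ = β/√(1−β²).
Solving: β² = x²/(1+x²) = 1.12296/2.12296 = 0.52896, so β = 0.7273.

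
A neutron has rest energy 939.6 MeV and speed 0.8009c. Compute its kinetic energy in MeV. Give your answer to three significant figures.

630 MeV

β² = 0.64144081, so γ = 1/√0.35855919 = 1.67001.
Kinetic energy: K = (γ − 1)mc² = (1.67001 − 1) × 939.6 MeV = 0.67001 × 939.6 = 630 MeV.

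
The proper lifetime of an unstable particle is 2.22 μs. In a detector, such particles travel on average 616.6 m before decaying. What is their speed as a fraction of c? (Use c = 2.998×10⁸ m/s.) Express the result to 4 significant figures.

0.6796c

d = βγcτ ⇒ βγ = d/(cτ) = 616.6 m / (665.556 m) = 0.92644.
β = (βγ)/√(1+(βγ)²) = 0.92644/√1.858291 = 0.6796.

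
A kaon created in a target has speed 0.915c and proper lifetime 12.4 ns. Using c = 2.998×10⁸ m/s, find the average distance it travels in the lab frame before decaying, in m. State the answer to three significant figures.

8.43 m

Lorentz factor: γ = (1 − 0.837225)^(−1/2) = 2.4786.
Lab-frame lifetime: Δt = γτ = 2.4786 × 12.4 ns = 30.735 ns.
Distance: d = vΔt = 0.915 × 2.998×10⁸ m/s × 3.0735×10^-8 s = 8.43 m.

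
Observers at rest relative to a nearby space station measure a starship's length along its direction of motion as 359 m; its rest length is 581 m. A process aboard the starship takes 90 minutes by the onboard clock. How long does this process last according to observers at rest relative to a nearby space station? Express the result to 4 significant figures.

145.7 minutes

From L = L₀/γ: γ = 581/359 = 1.61838.
Δt = γΔτ = 1.61838 × 90 = 145.7 minutes.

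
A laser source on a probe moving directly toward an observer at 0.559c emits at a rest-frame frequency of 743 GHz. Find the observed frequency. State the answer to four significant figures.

1397 GHz

Relativistic Doppler (source moving toward): f_obs = f_src · √((1+β)/(1−β)).
With β = 0.559: factor = √(1.559/0.441) = 1.8802.
f_obs = 743 × 1.8802 = 1397 GHz.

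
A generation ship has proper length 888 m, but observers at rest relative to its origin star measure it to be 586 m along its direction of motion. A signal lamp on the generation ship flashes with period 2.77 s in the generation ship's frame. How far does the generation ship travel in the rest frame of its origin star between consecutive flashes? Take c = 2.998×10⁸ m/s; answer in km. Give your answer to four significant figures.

γ = L₀/L = 888/586 = 1.51536.
β = √(1 − 1/γ²) = 0.75135. Lab-frame period = γτ = 1.51536×2.77 s = 4.1975 s. Distance = βc × γτ = 0.75135 × 2.998×10⁸ m/s × 4.1975 s = 9.4551×10^8 m = 9.455×10^5 km.

9.455×10^5 km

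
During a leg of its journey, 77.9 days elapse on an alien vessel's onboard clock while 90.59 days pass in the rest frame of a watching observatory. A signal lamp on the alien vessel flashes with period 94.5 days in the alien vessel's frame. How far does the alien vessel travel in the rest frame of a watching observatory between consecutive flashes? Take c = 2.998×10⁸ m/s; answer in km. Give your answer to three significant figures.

1.45×10^12 km

From Δt = γΔτ: γ = 90.59/77.9 = 1.1629.
β = √(1 − 1/γ²) = 0.51043. Lab-frame period = γτ = 1.1629×94.5 days = 109.89 days. Distance = βc × γτ = 0.51043 × 2.998×10⁸ m/s × 9494496 s = 1.4529×10^15 m = 1.45×10^12 km.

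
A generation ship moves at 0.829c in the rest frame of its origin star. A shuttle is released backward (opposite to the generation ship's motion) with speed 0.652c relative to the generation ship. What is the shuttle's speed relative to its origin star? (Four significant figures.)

0.3852c

In units of c, u = (u' + v)/(1 + u'v) with u' = −0.652 and v = 0.829.
Numerator: −0.652 + 0.829 = 0.177. Denominator: 1 + (−0.652)(0.829) = 0.459492.
u = 0.177/0.459492 = 0.38521, so the speed is 0.3852c.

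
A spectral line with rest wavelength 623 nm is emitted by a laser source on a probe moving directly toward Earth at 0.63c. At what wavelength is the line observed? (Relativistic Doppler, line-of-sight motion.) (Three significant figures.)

Relativistic Doppler for wavelength: λ_obs = λ_src · √((1−β)/(1+β)).
With β = 0.63: factor = √(0.37/1.63) = 0.47644.
λ_obs = 623 × 0.47644 = 297 nm.

297 nm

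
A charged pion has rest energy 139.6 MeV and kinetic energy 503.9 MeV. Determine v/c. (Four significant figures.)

γ = 1 + K/(mc²) = 1 + 503.9/139.6 = 4.6096.
β = √(1 − 1/γ²) = √(1 − 0.0470623) = √0.9529377 = 0.9762.

0.9762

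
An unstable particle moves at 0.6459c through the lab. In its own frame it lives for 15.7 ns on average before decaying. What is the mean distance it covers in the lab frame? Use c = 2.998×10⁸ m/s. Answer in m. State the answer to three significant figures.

3.98 m

With β = 0.6459, γ = 1/√(1 − 0.6459²) = 1/√0.58281319 = 1.3099.
Lab-frame lifetime: Δt = γτ = 1.3099 × 15.7 ns = 20.565 ns.
Distance: d = vΔt = 0.6459 × 2.998×10⁸ m/s × 2.0565×10^-8 s = 3.98 m.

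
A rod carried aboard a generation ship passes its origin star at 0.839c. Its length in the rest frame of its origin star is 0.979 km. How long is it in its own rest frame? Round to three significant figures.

γ = 1/√(1 − β²) = 1/√(1 − 0.703921) = 1/√0.296079 = 1/0.544131 = 1.8378.
Proper length: L₀ = γ·L = 1.8378 × 0.979 = 1.80 km.

1.80 km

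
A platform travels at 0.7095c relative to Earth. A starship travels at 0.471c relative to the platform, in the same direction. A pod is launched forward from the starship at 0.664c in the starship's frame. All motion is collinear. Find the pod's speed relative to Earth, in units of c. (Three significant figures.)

0.976c

Compose velocities in two stages. Stage 1 (into S'): u₁ = (0.664+0.471)/(1+0.664×0.471) = 0.8646.
Stage 2 (into S): u = (0.8646+0.7095)/(1+0.8646×0.7095) = 0.97562, so the speed is 0.976c.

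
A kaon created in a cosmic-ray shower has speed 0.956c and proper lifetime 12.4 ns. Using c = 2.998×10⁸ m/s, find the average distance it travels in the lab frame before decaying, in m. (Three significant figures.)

With β = 0.956, γ = 1/√(1 − 0.956²) = 1/√0.086064 = 3.4087.
Lab-frame lifetime: Δt = γτ = 3.4087 × 12.4 ns = 42.268 ns.
Distance: d = vΔt = 0.956 × 2.998×10⁸ m/s × 4.2268×10^-8 s = 12.1 m.

12.1 m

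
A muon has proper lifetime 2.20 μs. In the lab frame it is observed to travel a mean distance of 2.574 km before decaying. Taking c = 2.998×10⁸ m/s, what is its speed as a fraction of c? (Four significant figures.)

0.9687c

Lab distance = (lab lifetime)·v = γτ·βc, so βγ = d/(cτ) = 2574/(2.998×10⁸ × 2.200×10^-6) = 3.9026.
With βγ = 3.9026: γ² = 1 + (βγ)² = 16.2303, and β = (βγ)/γ = 3.9026/4.02868 = 0.9687.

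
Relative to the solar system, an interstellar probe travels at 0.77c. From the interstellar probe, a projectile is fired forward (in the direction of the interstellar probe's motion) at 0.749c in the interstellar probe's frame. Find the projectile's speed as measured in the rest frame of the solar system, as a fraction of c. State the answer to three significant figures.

0.963c

In units of c, u = (u' + v)/(1 + u'v) with u' = 0.749 and v = 0.77.
Numerator: 0.749 + 0.77 = 1.519. Denominator: 1 + (0.749)(0.77) = 1.57673.
u = 1.519/1.57673 = 0.96339, so the speed is 0.963c.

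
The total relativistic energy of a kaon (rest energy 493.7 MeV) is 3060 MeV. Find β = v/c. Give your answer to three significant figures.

0.987

Total energy E = γmc² gives γ = 3060/493.7 = 6.1981.
Hence β = √(1 − 1/γ²) = √(1 − 0.0260305) = √0.9739695 = 0.987.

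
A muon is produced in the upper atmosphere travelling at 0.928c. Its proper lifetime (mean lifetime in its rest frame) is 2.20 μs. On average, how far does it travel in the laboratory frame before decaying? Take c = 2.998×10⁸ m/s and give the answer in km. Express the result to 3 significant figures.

β² = 0.861184, so γ = 1/√0.138816 = 2.684.
Lab-frame lifetime: Δt = γτ = 2.684 × 2.20 μs = 5.9048 μs.
Distance: d = vΔt = 0.928 × 2.998×10⁸ m/s × 5.9048×10^-6 s = 1640 m = 1.64 km.

1.64 km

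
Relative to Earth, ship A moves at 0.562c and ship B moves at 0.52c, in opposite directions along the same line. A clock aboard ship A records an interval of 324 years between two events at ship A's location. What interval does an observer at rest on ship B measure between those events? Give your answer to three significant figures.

Speed of ship A in ship B's frame: u = (v_A + v_B)/(1 + v_A v_B/c²) = (0.562 + 0.52)/(1 + 0.562×0.52) = 1.082/1.29224 = 0.83731; |u| = 0.83731c.
γ for this relative speed: γ = 1/√(1 − 0.701088) = 1.8291.
Ship A's interval is proper; time dilation gives Δt_B = γΔτ = 1.8291 × 324 years = 593 years.

593 years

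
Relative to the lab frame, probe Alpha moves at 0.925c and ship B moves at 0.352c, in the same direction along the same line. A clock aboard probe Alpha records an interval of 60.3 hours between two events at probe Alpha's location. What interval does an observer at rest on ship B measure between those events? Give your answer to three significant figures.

114 hours

Speed of probe Alpha in ship B's frame: u = (v_A − v_B)/(1 − v_A v_B/c²) = (0.925 − 0.352)/(1 − 0.925×0.352) = 0.573/0.6744 = 0.84964; |u| = 0.84964c.
At |u| = 0.84964c, γ = (1 − 0.721888)^(−1/2) = 1.8962.
Probe Alpha's interval is proper; time dilation gives Δt_B = γΔτ = 1.8962 × 60.3 hours = 114 hours.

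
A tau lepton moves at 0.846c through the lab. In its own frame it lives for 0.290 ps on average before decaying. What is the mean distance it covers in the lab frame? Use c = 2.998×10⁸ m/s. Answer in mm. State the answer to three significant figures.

γ = 1/√(1 − β²) = 1/√(1 − 0.715716) = 1/√0.284284 = 1/0.533183 = 1.8755.
Lab-frame lifetime: Δt = γτ = 1.8755 × 0.290 ps = 0.54389 ps.
Distance: d = vΔt = 0.846 × 2.998×10⁸ m/s × 5.4389×10^-13 s = 1.38×10^-4 m = 0.138 mm.

0.138 mm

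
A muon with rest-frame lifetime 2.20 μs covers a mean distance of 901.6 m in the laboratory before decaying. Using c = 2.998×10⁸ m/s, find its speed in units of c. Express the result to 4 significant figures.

d = βγcτ ⇒ βγ = d/(cτ) = 901.6 m / (659.56 m) = 1.367.
β = (βγ)/√(1+(βγ)²) = 1.367/√2.86869 = 0.8071.

0.8071c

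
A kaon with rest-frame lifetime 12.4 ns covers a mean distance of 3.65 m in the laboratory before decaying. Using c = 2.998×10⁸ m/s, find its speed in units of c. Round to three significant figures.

d = βγcτ ⇒ βγ = d/(cτ) = 3.650 m / (3.71752 m) = 0.98184.
β = (βγ)/√(1+(βγ)²) = 0.98184/√1.96401 = 0.701.

0.701c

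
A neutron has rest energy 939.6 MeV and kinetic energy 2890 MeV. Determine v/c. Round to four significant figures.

0.9694

γ = 1 + K/(mc²) = 1 + 2890/939.6 = 4.0758.
β = √(1 − 1/γ²) = √(1 − 0.0601969) = √0.9398031 = 0.9694.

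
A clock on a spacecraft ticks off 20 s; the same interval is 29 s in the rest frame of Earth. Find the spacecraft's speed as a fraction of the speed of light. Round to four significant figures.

γ = Δt/Δτ = 29/20 = 1.45.
β = √(1 − 1/γ²) = √(1 − 0.475624) = √0.524376 = 0.7241.

0.7241c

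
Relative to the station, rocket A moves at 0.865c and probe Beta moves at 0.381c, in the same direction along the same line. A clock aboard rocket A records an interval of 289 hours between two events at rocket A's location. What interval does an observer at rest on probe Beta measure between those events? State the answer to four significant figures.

417.6 hours

The velocity of rocket A relative to probe Beta is (0.865 − 0.381)c / (1 − 0.865×0.381) = 0.72192c; relative speed 0.72192c.
γ for this relative speed: γ = 1/√(1 − 0.521168) = 1.4451.
The clock on rocket A records proper time, so probe Beta measures Δt = γΔτ = 1.4451 × 289 = 417.6 hours.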